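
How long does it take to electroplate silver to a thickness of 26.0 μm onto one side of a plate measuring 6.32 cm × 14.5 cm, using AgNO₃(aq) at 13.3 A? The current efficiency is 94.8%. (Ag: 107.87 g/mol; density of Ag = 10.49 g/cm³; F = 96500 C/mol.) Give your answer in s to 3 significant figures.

Plated area = 6.32 × 14.5 = 91.64 cm²
Volume = 91.64 × 26.0×10⁻⁴ cm = 0.2383 cm³
m(Ag) = 0.2383 × 10.49 = 2.500 g
n(Ag) = 2.500 / 107.87 = 0.02318 mol; n(e⁻) = 0.02318 mol
Q = 0.02318 × 96500 / 0.948 = 2360 C
t = 2360 / 13.3 = 177.4 s

177 s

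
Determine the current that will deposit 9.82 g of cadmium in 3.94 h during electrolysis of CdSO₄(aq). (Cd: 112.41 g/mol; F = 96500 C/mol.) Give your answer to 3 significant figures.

1.19 A

n(Cd) = 9.82 / 112.41 = 0.08736 mol
Cd²⁺ + 2e⁻ → Cd, so n(e⁻) = 2 × 0.08736 = 0.1747 mol
Q = 0.1747 × 96500 = 16860 C
I = Q / t = 16860 / 14184 s = 1.19 A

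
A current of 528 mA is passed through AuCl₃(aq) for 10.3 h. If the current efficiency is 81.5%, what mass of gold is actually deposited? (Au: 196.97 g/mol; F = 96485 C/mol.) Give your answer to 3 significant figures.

10.9 g

Q = 0.528 × 37080 = 19580 C
n(e⁻) = 19580 / 96485 = 0.2029 mol
Au³⁺ + 3e⁻ → Au, so theoretical m(Au) = 0.06763 × 196.97 = 13.32 g
Actual mass = 81.5% × 13.32 = 10.9 g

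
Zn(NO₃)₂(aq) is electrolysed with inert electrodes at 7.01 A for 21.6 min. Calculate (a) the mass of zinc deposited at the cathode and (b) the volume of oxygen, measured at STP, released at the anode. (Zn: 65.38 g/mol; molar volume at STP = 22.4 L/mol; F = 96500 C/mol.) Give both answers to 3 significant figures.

3.08 g Zn; 0.527 L O₂

Q = 7.01 × 1296 = 9085 C; n(e⁻) = 9085 / 96500 = 0.09415 mol
Cathode: Zn²⁺ + 2e⁻ → Zn → n(Zn) = 0.09415/2 = 0.04708 mol → 3.08 g
Anode: 2H₂O → O₂ + 4H⁺ + 4e⁻ → n(O₂) = 0.09415/4 = 0.02354 mol → 0.527 L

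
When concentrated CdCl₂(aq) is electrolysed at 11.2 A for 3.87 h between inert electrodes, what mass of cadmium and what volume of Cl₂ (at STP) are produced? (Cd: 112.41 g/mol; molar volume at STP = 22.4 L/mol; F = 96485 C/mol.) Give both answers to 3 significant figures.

Q = 11.2 × 13932 = 1.560×10^5 C; n(e⁻) = 1.560×10^5 / 96485 = 1.617 mol
Cathode: Cd²⁺ + 2e⁻ → Cd → n(Cd) = 1.617/2 = 0.8085 mol → 90.9 g
Anode: 2Cl⁻ → Cl₂ + 2e⁻ → n(Cl₂) = 1.617/2 = 0.8085 mol → 18.1 L

90.9 g Cd; 18.1 L Cl₂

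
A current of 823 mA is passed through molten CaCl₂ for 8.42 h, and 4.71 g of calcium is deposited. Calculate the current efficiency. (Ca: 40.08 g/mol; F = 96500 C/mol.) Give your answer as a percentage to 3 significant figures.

90.9%

Q = 0.823 × 30312 = 24950 C
n(e⁻) = 24950 / 96500 = 0.2585 mol
Ca²⁺ + 2e⁻ → Ca, so theoretical n(Ca) = 0.1293 mol → 5.182 g
Efficiency = 4.71 / 5.182 = 0.9089 = 90.9%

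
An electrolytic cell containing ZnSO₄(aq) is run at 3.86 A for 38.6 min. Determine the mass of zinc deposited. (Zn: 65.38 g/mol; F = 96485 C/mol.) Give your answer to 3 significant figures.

Charge passed = 3.86 × 2316 = 8940 C
n(e⁻) = Q/F = 8940/96485 = 0.09266 mol
Zn²⁺ + 2e⁻ → Zn, so n(Zn) = 0.09266 / 2 = 0.04633 mol
m = 0.04633 × 65.38 = 3.03 g

3.03 g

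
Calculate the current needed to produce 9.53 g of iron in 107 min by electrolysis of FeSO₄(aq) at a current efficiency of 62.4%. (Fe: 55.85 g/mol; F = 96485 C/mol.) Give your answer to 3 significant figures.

8.22 A

n(Fe) = 9.53 / 55.85 = 0.1706 mol
Fe²⁺ + 2e⁻ → Fe, so n(e⁻) = 2 × 0.1706 = 0.3412 mol
Q = 0.3412 × 96485 / 0.624 = 52760 C
I = Q / t = 52760 / 6420 s = 8.22 A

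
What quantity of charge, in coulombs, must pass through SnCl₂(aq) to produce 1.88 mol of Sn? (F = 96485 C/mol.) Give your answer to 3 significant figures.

Sn²⁺ + 2e⁻ → Sn, so n(e⁻) = 2 × 1.88 = 3.760 mol
Q = 3.760 × 96485 = 3.628×10^5 C

3.63×10^5 C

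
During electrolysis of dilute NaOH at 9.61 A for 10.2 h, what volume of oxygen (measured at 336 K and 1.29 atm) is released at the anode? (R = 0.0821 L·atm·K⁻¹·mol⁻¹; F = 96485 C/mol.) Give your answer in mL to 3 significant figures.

Q = It = 9.61 × 36720 = 3.529×10^5 C
n(e⁻) = Q/F = 3.529×10^5/96485 = 3.658 mol
2H₂O → O₂ + 4H⁺ + 4e⁻, so n(O₂) = 3.658 / 4 = 0.9145 mol
V = nRT/P = 0.9145 × 0.0821 × 336 / 1.29 = 19.56 L
= 19600 mL

19600 mL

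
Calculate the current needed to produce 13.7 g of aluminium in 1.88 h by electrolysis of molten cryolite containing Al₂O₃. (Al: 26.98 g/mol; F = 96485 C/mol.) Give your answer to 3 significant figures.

n(Al) = 13.7 / 26.98 = 0.5078 mol
Al³⁺ + 3e⁻ → Al, so n(e⁻) = 3 × 0.5078 = 1.523 mol
Q = 1.523 × 96485 = 1.469×10^5 C
I = Q / t = 1.469×10^5 / 6768 s = 21.7 A

21.7 A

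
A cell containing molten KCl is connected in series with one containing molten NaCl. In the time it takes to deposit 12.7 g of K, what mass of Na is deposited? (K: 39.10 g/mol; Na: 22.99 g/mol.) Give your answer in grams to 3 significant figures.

n(K) = 12.7 / 39.10 = 0.3248 mol
K⁺ + e⁻ → K, so n(e⁻) = 0.3248 mol
Since the cells are in series, n(e⁻) in the Na cell is also 0.3248 mol.
Na⁺ + e⁻ → Na, so n(Na) = 0.3248 mol
m(Na) = 0.3248 × 22.99 = 7.47 g

7.47 g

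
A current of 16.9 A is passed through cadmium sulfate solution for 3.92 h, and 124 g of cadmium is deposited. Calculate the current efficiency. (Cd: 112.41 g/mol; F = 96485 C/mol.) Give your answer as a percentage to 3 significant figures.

89.3%

Q = 16.9 × 14112 = 2.385×10^5 C
n(e⁻) = 2.385×10^5 / 96485 = 2.472 mol
Cd²⁺ + 2e⁻ → Cd, so theoretical n(Cd) = 1.236 mol → 138.9 g
Efficiency = 124 / 138.9 = 0.8927 = 89.3%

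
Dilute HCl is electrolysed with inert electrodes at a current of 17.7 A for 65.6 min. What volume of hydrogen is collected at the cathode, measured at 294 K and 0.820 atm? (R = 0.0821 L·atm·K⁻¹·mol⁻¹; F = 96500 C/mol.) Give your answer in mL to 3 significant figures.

10600 mL

Q = 17.7 A × 3936 s = 69670 C
n(e⁻) = 69670 / 96500 = 0.7220 mol
2H⁺ + 2e⁻ → H₂, so n(H₂) = 0.7220 / 2 = 0.3610 mol
V = nRT/P = 0.3610 × 0.0821 × 294 / 0.820 = 10.63 L
= 10600 mL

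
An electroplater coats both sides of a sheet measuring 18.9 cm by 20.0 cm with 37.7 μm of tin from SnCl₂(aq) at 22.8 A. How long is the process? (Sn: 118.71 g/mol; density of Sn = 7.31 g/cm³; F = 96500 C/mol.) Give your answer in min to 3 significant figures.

24.8 min

Plated area = 2 × 18.9 × 20.0 = 756.0 cm²
Volume = 756.0 × 37.7×10⁻⁴ cm = 2.850 cm³
m(Sn) = 2.850 × 7.31 = 20.83 g
n(Sn) = 20.83 / 118.71 = 0.1755 mol; n(e⁻) = 2 × 0.1755 = 0.3510 mol
Q = 0.3510 × 96500 = 33870 C
t = 33870 / 22.8 = 1486 s = 24.8 min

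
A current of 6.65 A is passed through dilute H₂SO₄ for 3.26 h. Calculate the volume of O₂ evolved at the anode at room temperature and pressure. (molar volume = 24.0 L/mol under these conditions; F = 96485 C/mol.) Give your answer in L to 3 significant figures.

Q = 6.65 A × 11736 s = 78040 C
n(e⁻) = 78040 / 96485 = 0.8088 mol
2H₂O → O₂ + 4H⁺ + 4e⁻, so n(O₂) = 0.8088 / 4 = 0.2022 mol
V = 0.2022 × 24.0 = 4.853 L

4.85 L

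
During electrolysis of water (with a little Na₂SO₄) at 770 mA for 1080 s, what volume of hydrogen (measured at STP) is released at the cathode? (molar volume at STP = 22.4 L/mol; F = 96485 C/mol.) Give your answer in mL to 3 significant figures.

96.5 mL

Charge passed = 0.770 × 1080 = 831.6 C
Moles of electrons = 831.6 / 96485 = 0.008619 mol
2H⁺ + 2e⁻ → H₂, so n(H₂) = 0.008619 / 2 = 0.004310 mol
V = 0.004310 × 22.4 = 0.09654 L
= 96.5 mL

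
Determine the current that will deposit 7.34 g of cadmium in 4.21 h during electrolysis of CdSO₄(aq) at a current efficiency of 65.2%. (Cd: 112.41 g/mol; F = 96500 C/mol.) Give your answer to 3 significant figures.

1.28 A

n(Cd) = 7.34 / 112.41 = 0.06530 mol
Cd²⁺ + 2e⁻ → Cd, so n(e⁻) = 2 × 0.06530 = 0.1306 mol
Q = 0.1306 × 96500 / 0.652 = 19330 C
I = Q / t = 19330 / 15156 s = 1.28 A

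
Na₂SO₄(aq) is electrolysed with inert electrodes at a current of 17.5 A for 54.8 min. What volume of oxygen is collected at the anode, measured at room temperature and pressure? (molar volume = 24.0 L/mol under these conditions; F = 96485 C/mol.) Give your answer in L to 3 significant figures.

Q = It = 17.5 × 3288 = 57540 C
Moles of electrons = 57540 / 96485 = 0.5964 mol
2H₂O → O₂ + 4H⁺ + 4e⁻, so n(O₂) = 0.5964 / 4 = 0.1491 mol
V = 0.1491 × 24.0 = 3.578 L

3.58 L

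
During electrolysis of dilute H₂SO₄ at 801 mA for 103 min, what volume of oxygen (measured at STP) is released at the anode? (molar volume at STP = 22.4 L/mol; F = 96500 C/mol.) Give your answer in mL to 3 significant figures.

287 mL

Q = It = 0.801 × 6180 = 4950 C
n(e⁻) = 4950 / 96500 = 0.05130 mol
2H₂O → O₂ + 4H⁺ + 4e⁻, so n(O₂) = 0.05130 / 4 = 0.01283 mol
V = 0.01283 × 22.4 = 0.2874 L
= 287 mL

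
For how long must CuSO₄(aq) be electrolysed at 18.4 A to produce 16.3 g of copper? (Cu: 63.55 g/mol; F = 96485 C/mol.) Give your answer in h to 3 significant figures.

0.747 h

n(Cu) = 16.3 / 63.55 = 0.2565 mol
Cu²⁺ + 2e⁻ → Cu, so n(e⁻) = 2 × 0.2565 = 0.5130 mol
Q = 0.5130 × 96485 = 49500 C
t = Q / I = 49500 / 18.4 = 2690 s = 0.747 h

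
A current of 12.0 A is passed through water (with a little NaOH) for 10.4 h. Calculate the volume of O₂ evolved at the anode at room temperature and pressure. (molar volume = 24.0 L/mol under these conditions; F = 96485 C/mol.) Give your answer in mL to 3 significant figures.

Q = 12.0 A × 37440 s = 4.493×10^5 C
Moles of electrons = 4.493×10^5 / 96485 = 4.657 mol
2H₂O → O₂ + 4H⁺ + 4e⁻, so n(O₂) = 4.657 / 4 = 1.164 mol
V = 1.164 × 24.0 = 27.94 L
= 27900 mL

27900 mL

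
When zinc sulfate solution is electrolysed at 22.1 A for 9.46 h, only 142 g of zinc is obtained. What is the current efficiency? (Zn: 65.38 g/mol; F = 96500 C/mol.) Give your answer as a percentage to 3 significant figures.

Q = 22.1 × 34056 = 7.526×10^5 C
n(e⁻) = 7.526×10^5 / 96500 = 7.799 mol
Zn²⁺ + 2e⁻ → Zn, so theoretical n(Zn) = 3.900 mol → 255.0 g
Efficiency = 142 / 255.0 = 0.5569 = 55.7%

55.7%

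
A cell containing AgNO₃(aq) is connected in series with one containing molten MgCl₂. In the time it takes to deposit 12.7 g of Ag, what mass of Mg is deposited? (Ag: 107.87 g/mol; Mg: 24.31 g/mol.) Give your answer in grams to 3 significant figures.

n(Ag) = 12.7 / 107.87 = 0.1177 mol
Ag⁺ + e⁻ → Ag, so n(e⁻) = 0.1177 mol
Since the cells are in series, n(e⁻) in the Mg cell is also 0.1177 mol.
Mg²⁺ + 2e⁻ → Mg, so n(Mg) = 0.1177 / 2 = 0.05885 mol
m(Mg) = 0.05885 × 24.31 = 1.43 g

1.43 g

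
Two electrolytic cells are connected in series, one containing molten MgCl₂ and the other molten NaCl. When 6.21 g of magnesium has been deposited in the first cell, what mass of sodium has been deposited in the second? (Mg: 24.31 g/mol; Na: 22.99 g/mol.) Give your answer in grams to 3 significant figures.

11.7 g

n(Mg) = 6.21 / 24.31 = 0.2555 mol
Mg²⁺ + 2e⁻ → Mg, so n(e⁻) = 2 × 0.2555 = 0.5110 mol
The cells are in series, so the same charge (and hence the same n(e⁻) = 0.5110 mol) passes through both.
Na⁺ + e⁻ → Na, so n(Na) = 0.5110 mol
m(Na) = 0.5110 × 22.99 = 11.7 g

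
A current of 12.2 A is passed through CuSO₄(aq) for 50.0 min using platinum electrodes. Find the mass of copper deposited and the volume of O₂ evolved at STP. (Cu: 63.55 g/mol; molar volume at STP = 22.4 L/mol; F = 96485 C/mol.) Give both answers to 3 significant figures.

12.1 g Cu; 2.12 L O₂

Q = 12.2 × 3000 = 36600 C; n(e⁻) = 36600 / 96485 = 0.3793 mol
Cathode: Cu²⁺ + 2e⁻ → Cu → n(Cu) = 0.3793/2 = 0.1897 mol → 12.1 g
Anode: 2H₂O → O₂ + 4H⁺ + 4e⁻ → n(O₂) = 0.3793/4 = 0.09483 mol → 2.12 L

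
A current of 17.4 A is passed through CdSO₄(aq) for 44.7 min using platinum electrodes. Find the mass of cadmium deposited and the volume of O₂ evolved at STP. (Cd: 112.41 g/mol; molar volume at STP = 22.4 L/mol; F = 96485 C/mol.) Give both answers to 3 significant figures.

Q = 17.4 × 2682 = 46670 C; n(e⁻) = 46670 / 96485 = 0.4837 mol
Cathode: Cd²⁺ + 2e⁻ → Cd → n(Cd) = 0.4837/2 = 0.2419 mol → 27.2 g
Anode: 2H₂O → O₂ + 4H⁺ + 4e⁻ → n(O₂) = 0.4837/4 = 0.1209 mol → 2.71 L

27.2 g Cd; 2.71 L O₂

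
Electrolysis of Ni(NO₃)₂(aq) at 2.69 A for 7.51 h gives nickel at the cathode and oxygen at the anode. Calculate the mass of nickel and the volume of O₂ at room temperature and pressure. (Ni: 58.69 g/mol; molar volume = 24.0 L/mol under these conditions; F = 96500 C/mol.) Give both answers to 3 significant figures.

22.1 g Ni; 4.52 L O₂

Q = 2.69 × 27036 = 72730 C; n(e⁻) = 72730 / 96500 = 0.7537 mol
Cathode: Ni²⁺ + 2e⁻ → Ni → n(Ni) = 0.7537/2 = 0.3769 mol → 22.1 g
Anode: 2H₂O → O₂ + 4H⁺ + 4e⁻ → n(O₂) = 0.7537/4 = 0.1884 mol → 4.52 L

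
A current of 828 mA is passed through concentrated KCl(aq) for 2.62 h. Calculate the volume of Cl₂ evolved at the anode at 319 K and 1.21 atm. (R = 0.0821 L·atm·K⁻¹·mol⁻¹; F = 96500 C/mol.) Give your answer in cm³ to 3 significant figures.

Q = It = 0.828 × 9432 = 7810 C
n(e⁻) = Q/F = 7810/96500 = 0.08093 mol
2Cl⁻ → Cl₂ + 2e⁻, so n(Cl₂) = 0.08093 / 2 = 0.04047 mol
V = nRT/P = 0.04047 × 0.0821 × 319 / 1.21 = 0.8760 L
= 876 cm³

876 cm³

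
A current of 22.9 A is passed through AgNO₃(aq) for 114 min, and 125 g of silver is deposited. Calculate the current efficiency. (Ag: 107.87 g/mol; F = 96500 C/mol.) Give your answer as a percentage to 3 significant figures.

Q = 22.9 × 6840 = 1.566×10^5 C
n(e⁻) = 1.566×10^5 / 96500 = 1.623 mol
Ag⁺ + e⁻ → Ag, so theoretical n(Ag) = 1.623 mol → 175.1 g
Efficiency = 125 / 175.1 = 0.7139 = 71.4%

71.4%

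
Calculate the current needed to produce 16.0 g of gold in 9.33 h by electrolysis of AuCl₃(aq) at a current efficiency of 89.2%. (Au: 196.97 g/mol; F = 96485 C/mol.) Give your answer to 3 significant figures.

0.785 A

n(Au) = 16.0 / 196.97 = 0.08123 mol
Au³⁺ + 3e⁻ → Au, so n(e⁻) = 3 × 0.08123 = 0.2437 mol
Q = 0.2437 × 96485 / 0.892 = 26360 C
I = Q / t = 26360 / 33588 s = 0.785 A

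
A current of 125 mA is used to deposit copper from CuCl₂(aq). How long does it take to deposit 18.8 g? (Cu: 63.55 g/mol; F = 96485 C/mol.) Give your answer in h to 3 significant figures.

n(Cu) = 18.8 / 63.55 = 0.2958 mol
Cu²⁺ + 2e⁻ → Cu, so n(e⁻) = 2 × 0.2958 = 0.5916 mol
Q = 0.5916 × 96485 = 57080 C
t = Q / I = 57080 / 0.125 = 4.566×10^5 s = 127 h

127 h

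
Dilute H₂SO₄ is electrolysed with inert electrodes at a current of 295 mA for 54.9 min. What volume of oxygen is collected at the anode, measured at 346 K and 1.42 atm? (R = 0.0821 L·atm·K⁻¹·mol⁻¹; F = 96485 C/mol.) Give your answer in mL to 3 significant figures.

50.4 mL

Q = It = 0.295 × 3294 = 971.7 C
Moles of electrons = 971.7 / 96485 = 0.01007 mol
2H₂O → O₂ + 4H⁺ + 4e⁻, so n(O₂) = 0.01007 / 4 = 0.002518 mol
V = nRT/P = 0.002518 × 0.0821 × 346 / 1.42 = 0.05037 L
= 50.4 mL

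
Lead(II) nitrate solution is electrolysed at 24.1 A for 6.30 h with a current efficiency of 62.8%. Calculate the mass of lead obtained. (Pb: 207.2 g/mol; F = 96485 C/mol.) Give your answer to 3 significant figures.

369 g

Q = 24.1 × 22680 = 5.466×10^5 C
n(e⁻) = 5.466×10^5 / 96485 = 5.665 mol
Pb²⁺ + 2e⁻ → Pb, so theoretical m(Pb) = 2.833 × 207.2 = 587.0 g
Actual mass = 62.8% × 587.0 = 369 g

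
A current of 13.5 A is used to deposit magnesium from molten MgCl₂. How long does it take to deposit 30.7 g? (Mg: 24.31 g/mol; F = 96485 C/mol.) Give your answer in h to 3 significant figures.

n(Mg) = 30.7 / 24.31 = 1.263 mol
Mg²⁺ + 2e⁻ → Mg, so n(e⁻) = 2 × 1.263 = 2.526 mol
Q = 2.526 × 96485 = 2.437×10^5 C
t = Q / I = 2.437×10^5 / 13.5 = 18050 s = 5.01 h

5.01 h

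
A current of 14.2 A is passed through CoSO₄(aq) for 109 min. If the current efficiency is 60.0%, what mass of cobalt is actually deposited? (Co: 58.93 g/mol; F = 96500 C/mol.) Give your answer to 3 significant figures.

Q = 14.2 × 6540 = 92870 C
n(e⁻) = 92870 / 96500 = 0.9624 mol
Co²⁺ + 2e⁻ → Co, so theoretical m(Co) = 0.4812 × 58.93 = 28.36 g
Actual mass = 60.0% × 28.36 = 17.0 g

17.0 g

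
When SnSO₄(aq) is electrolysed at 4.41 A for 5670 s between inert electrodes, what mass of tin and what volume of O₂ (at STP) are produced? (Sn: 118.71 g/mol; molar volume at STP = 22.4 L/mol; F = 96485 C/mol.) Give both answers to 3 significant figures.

15.4 g Sn; 1.45 L O₂

Q = 4.41 × 5670 = 25000 C; n(e⁻) = 25000 / 96485 = 0.2591 mol
Cathode: Sn²⁺ + 2e⁻ → Sn → n(Sn) = 0.2591/2 = 0.1296 mol → 15.4 g
Anode: 2H₂O → O₂ + 4H⁺ + 4e⁻ → n(O₂) = 0.2591/4 = 0.06478 mol → 1.45 L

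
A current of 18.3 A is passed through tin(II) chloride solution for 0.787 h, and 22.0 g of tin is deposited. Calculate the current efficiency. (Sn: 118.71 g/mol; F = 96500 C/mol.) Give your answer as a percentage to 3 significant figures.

69.0%

Q = 18.3 × 2833.2 = 51850 C
n(e⁻) = 51850 / 96500 = 0.5373 mol
Sn²⁺ + 2e⁻ → Sn, so theoretical n(Sn) = 0.2687 mol → 31.90 g
Efficiency = 22.0 / 31.90 = 0.6897 = 69.0%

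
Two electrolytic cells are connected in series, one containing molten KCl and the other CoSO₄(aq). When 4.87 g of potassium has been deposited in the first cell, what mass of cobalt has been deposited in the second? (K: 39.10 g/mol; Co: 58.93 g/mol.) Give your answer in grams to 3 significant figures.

n(K) = 4.87 / 39.10 = 0.1246 mol
K⁺ + e⁻ → K, so n(e⁻) = 0.1246 mol
In series, the same 0.1246 mol of electrons flows through the second cell.
Co²⁺ + 2e⁻ → Co, so n(Co) = 0.1246 / 2 = 0.06230 mol
m(Co) = 0.06230 × 58.93 = 3.67 g

3.67 g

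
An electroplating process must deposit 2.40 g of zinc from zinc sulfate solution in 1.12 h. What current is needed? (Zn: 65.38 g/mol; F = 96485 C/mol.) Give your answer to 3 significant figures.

n(Zn) = 2.40 / 65.38 = 0.03671 mol
Zn²⁺ + 2e⁻ → Zn, so n(e⁻) = 2 × 0.03671 = 0.07342 mol
Q = 0.07342 × 96485 = 7084 C
I = Q / t = 7084 / 4032 s = 1.76 A

1.76 A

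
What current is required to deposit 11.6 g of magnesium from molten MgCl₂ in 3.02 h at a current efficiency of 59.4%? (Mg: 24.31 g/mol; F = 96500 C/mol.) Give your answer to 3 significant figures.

n(Mg) = 11.6 / 24.31 = 0.4772 mol
Mg²⁺ + 2e⁻ → Mg, so n(e⁻) = 2 × 0.4772 = 0.9544 mol
Q = 0.9544 × 96500 / 0.594 = 1.550×10^5 C
I = Q / t = 1.550×10^5 / 10872 s = 14.3 A

14.3 A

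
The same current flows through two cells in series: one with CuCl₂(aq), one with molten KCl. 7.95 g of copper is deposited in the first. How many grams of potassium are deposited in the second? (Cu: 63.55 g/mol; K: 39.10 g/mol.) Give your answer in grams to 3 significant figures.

9.78 g

n(Cu) = 7.95 / 63.55 = 0.1251 mol
Cu²⁺ + 2e⁻ → Cu, so n(e⁻) = 2 × 0.1251 = 0.2502 mol
Same current for the same time ⇒ same n(e⁻) = 0.2502 mol in both cells.
K⁺ + e⁻ → K, so n(K) = 0.2502 mol
m(K) = 0.2502 × 39.10 = 9.78 g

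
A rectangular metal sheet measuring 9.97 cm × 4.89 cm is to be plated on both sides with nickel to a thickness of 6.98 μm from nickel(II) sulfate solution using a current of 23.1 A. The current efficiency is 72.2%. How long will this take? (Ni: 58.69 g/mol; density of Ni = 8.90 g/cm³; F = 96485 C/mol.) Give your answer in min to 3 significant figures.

Plated area = 2 × 9.97 × 4.89 = 97.51 cm²
Volume = 97.51 × 6.98×10⁻⁴ cm = 0.06806 cm³
m(Ni) = 0.06806 × 8.90 = 0.6057 g
n(Ni) = 0.6057 / 58.69 = 0.01032 mol; n(e⁻) = 2 × 0.01032 = 0.02064 mol
Q = 0.02064 × 96485 / 0.722 = 2758 C
t = 2758 / 23.1 = 119.4 s = 1.99 min

1.99 min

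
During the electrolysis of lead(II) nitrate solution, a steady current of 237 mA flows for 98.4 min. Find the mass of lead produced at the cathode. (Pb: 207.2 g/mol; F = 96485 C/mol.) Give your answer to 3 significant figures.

1.50 g

Charge passed = 0.237 × 5904 = 1399 C
Moles of electrons = 1399 / 96485 = 0.01450 mol
Pb²⁺ + 2e⁻ → Pb, so n(Pb) = 0.01450 / 2 = 0.007250 mol
m = 0.007250 × 207.2 = 1.50 g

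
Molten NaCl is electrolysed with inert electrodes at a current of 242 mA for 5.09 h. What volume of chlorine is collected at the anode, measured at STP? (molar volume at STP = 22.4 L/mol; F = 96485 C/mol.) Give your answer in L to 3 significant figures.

Q = 0.242 A × 18324 s = 4434 C
n(e⁻) = Q/F = 4434/96485 = 0.04596 mol
2Cl⁻ → Cl₂ + 2e⁻, so n(Cl₂) = 0.04596 / 2 = 0.02298 mol
V = 0.02298 × 22.4 = 0.5148 L

0.515 L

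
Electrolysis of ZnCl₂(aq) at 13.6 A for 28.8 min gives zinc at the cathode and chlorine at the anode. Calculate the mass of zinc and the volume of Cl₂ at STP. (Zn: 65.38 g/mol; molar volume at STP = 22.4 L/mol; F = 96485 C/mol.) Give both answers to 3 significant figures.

7.96 g Zn; 2.73 L Cl₂

Q = 13.6 × 1728 = 23500 C; n(e⁻) = 23500 / 96485 = 0.2436 mol
Cathode: Zn²⁺ + 2e⁻ → Zn → n(Zn) = 0.2436/2 = 0.1218 mol → 7.96 g
Anode: 2Cl⁻ → Cl₂ + 2e⁻ → n(Cl₂) = 0.2436/2 = 0.1218 mol → 2.73 L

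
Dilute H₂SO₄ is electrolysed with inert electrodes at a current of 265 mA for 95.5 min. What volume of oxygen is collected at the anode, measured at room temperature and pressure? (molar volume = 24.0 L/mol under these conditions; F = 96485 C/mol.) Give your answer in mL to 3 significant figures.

Charge passed = 0.265 × 5730 = 1518 C
Moles of electrons = 1518 / 96485 = 0.01573 mol
2H₂O → O₂ + 4H⁺ + 4e⁻, so n(O₂) = 0.01573 / 4 = 0.003933 mol
V = 0.003933 × 24.0 = 0.09439 L
= 94.4 mL

94.4 mL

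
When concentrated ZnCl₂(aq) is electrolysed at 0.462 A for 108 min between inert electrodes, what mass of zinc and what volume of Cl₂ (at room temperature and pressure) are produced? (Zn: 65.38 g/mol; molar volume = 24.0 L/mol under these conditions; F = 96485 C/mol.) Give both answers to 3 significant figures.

1.01 g Zn; 0.372 L Cl₂

Q = 0.462 × 6480 = 2994 C; n(e⁻) = 2994 / 96485 = 0.03103 mol
Cathode: Zn²⁺ + 2e⁻ → Zn → n(Zn) = 0.03103/2 = 0.01552 mol → 1.01 g
Anode: 2Cl⁻ → Cl₂ + 2e⁻ → n(Cl₂) = 0.03103/2 = 0.01552 mol → 0.372 L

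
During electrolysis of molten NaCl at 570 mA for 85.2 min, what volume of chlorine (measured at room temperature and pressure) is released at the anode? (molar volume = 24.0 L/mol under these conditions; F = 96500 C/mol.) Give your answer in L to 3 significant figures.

0.362 L

Charge passed = 0.570 × 5112 = 2914 C
n(e⁻) = Q/F = 2914/96500 = 0.03020 mol
2Cl⁻ → Cl₂ + 2e⁻, so n(Cl₂) = 0.03020 / 2 = 0.01510 mol
V = 0.01510 × 24.0 = 0.3624 L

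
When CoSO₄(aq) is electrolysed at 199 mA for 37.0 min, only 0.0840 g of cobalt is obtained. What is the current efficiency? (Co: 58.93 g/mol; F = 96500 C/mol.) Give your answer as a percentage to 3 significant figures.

Q = 0.199 × 2220 = 441.8 C
n(e⁻) = 441.8 / 96500 = 0.004578 mol
Co²⁺ + 2e⁻ → Co, so theoretical n(Co) = 0.002289 mol → 0.1349 g
Efficiency = 0.0840 / 0.1349 = 0.6227 = 62.3%

62.3%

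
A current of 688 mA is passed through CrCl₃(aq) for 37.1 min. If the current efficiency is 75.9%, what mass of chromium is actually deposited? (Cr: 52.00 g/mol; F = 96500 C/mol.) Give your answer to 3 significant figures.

Q = 0.688 × 2226 = 1531 C
n(e⁻) = 1531 / 96500 = 0.01587 mol
Cr³⁺ + 3e⁻ → Cr, so theoretical m(Cr) = 0.005290 × 52.00 = 0.2751 g
Actual mass = 75.9% × 0.2751 = 0.209 g

0.209 g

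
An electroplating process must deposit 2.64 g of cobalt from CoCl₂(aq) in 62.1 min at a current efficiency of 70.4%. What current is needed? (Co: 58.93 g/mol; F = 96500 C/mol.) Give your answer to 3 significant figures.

3.30 A

n(Co) = 2.64 / 58.93 = 0.04480 mol
Co²⁺ + 2e⁻ → Co, so n(e⁻) = 2 × 0.04480 = 0.08960 mol
Q = 0.08960 × 96500 / 0.704 = 12280 C
I = Q / t = 12280 / 3726 s = 3.30 A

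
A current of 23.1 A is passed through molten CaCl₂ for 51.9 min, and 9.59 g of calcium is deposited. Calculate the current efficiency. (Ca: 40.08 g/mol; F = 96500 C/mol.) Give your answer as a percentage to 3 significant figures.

Q = 23.1 × 3114 = 71930 C
n(e⁻) = 71930 / 96500 = 0.7454 mol
Ca²⁺ + 2e⁻ → Ca, so theoretical n(Ca) = 0.3727 mol → 14.94 g
Efficiency = 9.59 / 14.94 = 0.6419 = 64.2%

64.2%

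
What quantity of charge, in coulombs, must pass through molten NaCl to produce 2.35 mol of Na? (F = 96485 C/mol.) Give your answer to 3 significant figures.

Na⁺ + e⁻ → Na, so n(e⁻) = 1 × 2.35 = 2.350 mol
Q = 2.350 × 96485 = 2.267×10^5 C

2.27×10^5 C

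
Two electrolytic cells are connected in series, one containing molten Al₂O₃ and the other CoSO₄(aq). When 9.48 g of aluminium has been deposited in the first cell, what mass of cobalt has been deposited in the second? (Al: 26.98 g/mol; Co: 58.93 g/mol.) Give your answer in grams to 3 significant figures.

n(Al) = 9.48 / 26.98 = 0.3514 mol
Al³⁺ + 3e⁻ → Al, so n(e⁻) = 3 × 0.3514 = 1.054 mol
Same current for the same time ⇒ same n(e⁻) = 1.054 mol in both cells.
Co²⁺ + 2e⁻ → Co, so n(Co) = 1.054 / 2 = 0.5270 mol
m(Co) = 0.5270 × 58.93 = 31.1 g

31.1 g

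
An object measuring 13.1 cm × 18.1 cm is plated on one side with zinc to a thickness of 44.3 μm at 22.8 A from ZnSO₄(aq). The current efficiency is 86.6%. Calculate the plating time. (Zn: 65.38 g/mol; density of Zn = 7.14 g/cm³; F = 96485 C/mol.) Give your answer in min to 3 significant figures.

18.7 min

Plated area = 13.1 × 18.1 = 237.1 cm²
Volume = 237.1 × 44.3×10⁻⁴ cm = 1.050 cm³
m(Zn) = 1.050 × 7.14 = 7.497 g
n(Zn) = 7.497 / 65.38 = 0.1147 mol; n(e⁻) = 2 × 0.1147 = 0.2294 mol
Q = 0.2294 × 96485 / 0.866 = 25560 C
t = 25560 / 22.8 = 1121 s = 18.7 min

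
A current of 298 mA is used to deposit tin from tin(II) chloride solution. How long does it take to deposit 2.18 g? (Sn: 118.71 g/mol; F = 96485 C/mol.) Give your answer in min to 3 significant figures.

n(Sn) = 2.18 / 118.71 = 0.01836 mol
Sn²⁺ + 2e⁻ → Sn, so n(e⁻) = 2 × 0.01836 = 0.03672 mol
Q = 0.03672 × 96485 = 3543 C
t = Q / I = 3543 / 0.298 = 11890 s = 198 min

198 min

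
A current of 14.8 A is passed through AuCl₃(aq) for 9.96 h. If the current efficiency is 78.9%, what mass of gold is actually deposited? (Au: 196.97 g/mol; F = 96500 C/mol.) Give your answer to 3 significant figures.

Q = 14.8 × 35856 = 5.307×10^5 C
n(e⁻) = 5.307×10^5 / 96500 = 5.499 mol
Au³⁺ + 3e⁻ → Au, so theoretical m(Au) = 1.833 × 196.97 = 361.0 g
Actual mass = 78.9% × 361.0 = 285 g

285 g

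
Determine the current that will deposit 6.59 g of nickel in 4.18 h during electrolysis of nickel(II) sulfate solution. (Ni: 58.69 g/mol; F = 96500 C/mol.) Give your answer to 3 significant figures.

1.44 A

n(Ni) = 6.59 / 58.69 = 0.1123 mol
Ni²⁺ + 2e⁻ → Ni, so n(e⁻) = 2 × 0.1123 = 0.2246 mol
Q = 0.2246 × 96500 = 21670 C
I = Q / t = 21670 / 15048 s = 1.44 A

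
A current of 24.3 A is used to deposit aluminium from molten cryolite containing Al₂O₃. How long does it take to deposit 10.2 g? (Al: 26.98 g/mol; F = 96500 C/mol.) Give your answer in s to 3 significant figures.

n(Al) = 10.2 / 26.98 = 0.3781 mol
Al³⁺ + 3e⁻ → Al, so n(e⁻) = 3 × 0.3781 = 1.134 mol
Q = 1.134 × 96500 = 1.094×10^5 C
t = Q / I = 1.094×10^5 / 24.3 = 4502 s

4500 s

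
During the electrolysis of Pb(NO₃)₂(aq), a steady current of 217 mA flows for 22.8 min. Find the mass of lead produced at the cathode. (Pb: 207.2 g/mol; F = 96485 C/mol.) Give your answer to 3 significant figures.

Q = It = 0.217 × 1368 = 296.9 C
n(e⁻) = 296.9 / 96485 = 0.003077 mol
Pb²⁺ + 2e⁻ → Pb, so n(Pb) = 0.003077 / 2 = 0.001539 mol
m = 0.001539 × 207.2 = 0.319 g

0.319 g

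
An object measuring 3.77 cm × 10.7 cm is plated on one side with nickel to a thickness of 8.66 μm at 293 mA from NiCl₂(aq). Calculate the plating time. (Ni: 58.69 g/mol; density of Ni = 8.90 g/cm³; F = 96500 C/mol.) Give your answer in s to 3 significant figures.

Plated area = 3.77 × 10.7 = 40.34 cm²
Volume = 40.34 × 8.66×10⁻⁴ cm = 0.03493 cm³
m(Ni) = 0.03493 × 8.90 = 0.3109 g
n(Ni) = 0.3109 / 58.69 = 0.005297 mol; n(e⁻) = 2 × 0.005297 = 0.01059 mol
Q = 0.01059 × 96500 = 1022 C
t = 1022 / 0.293 = 3488 s

3490 s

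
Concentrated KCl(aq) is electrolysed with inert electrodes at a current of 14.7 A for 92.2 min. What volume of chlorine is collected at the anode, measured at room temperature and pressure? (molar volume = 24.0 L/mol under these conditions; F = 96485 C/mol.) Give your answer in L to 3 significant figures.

10.1 L

Q = 14.7 A × 5532 s = 81320 C
Moles of electrons = 81320 / 96485 = 0.8428 mol
2Cl⁻ → Cl₂ + 2e⁻, so n(Cl₂) = 0.8428 / 2 = 0.4214 mol
V = 0.4214 × 24.0 = 10.11 L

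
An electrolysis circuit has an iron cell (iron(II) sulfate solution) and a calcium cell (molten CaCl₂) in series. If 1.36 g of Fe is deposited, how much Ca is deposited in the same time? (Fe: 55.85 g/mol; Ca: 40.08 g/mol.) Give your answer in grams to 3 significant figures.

0.976 g

n(Fe) = 1.36 / 55.85 = 0.02435 mol
Fe²⁺ + 2e⁻ → Fe, so n(e⁻) = 2 × 0.02435 = 0.04870 mol
The cells are in series, so the same charge (and hence the same n(e⁻) = 0.04870 mol) passes through both.
Ca²⁺ + 2e⁻ → Ca, so n(Ca) = 0.04870 / 2 = 0.02435 mol
m(Ca) = 0.02435 × 40.08 = 0.976 g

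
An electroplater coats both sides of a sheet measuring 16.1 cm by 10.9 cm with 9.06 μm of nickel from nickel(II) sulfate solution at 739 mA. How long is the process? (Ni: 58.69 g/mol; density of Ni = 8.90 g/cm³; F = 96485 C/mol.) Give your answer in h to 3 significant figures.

Plated area = 2 × 16.1 × 10.9 = 351.0 cm²
Volume = 351.0 × 9.06×10⁻⁴ cm = 0.3180 cm³
m(Ni) = 0.3180 × 8.90 = 2.830 g
n(Ni) = 2.830 / 58.69 = 0.04822 mol; n(e⁻) = 2 × 0.04822 = 0.09644 mol
Q = 0.09644 × 96485 = 9305 C
t = 9305 / 0.739 = 12590 s = 3.50 h

3.50 h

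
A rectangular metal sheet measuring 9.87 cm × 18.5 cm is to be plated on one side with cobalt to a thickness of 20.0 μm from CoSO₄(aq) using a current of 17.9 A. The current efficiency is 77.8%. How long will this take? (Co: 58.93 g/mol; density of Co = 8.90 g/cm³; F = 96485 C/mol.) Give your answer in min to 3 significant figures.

12.7 min

Plated area = 9.87 × 18.5 = 182.6 cm²
Volume = 182.6 × 20.0×10⁻⁴ cm = 0.3652 cm³
m(Co) = 0.3652 × 8.90 = 3.250 g
n(Co) = 3.250 / 58.93 = 0.05515 mol; n(e⁻) = 2 × 0.05515 = 0.1103 mol
Q = 0.1103 × 96485 / 0.778 = 13680 C
t = 13680 / 17.9 = 764.2 s = 12.7 min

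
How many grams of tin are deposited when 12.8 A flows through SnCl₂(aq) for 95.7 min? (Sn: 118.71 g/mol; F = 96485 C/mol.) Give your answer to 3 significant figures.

45.2 g

Q = It = 12.8 × 5742 = 73500 C
Moles of electrons = 73500 / 96485 = 0.7618 mol
Sn²⁺ + 2e⁻ → Sn, so n(Sn) = 0.7618 / 2 = 0.3809 mol
m = 0.3809 × 118.71 = 45.2 g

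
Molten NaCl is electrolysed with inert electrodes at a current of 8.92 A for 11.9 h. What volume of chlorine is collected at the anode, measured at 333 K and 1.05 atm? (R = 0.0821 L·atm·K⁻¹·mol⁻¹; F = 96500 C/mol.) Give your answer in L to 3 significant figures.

Charge passed = 8.92 × 42840 = 3.821×10^5 C
n(e⁻) = 3.821×10^5 / 96500 = 3.960 mol
2Cl⁻ → Cl₂ + 2e⁻, so n(Cl₂) = 3.960 / 2 = 1.980 mol
V = nRT/P = 1.980 × 0.0821 × 333 / 1.05 = 51.55 L

51.6 L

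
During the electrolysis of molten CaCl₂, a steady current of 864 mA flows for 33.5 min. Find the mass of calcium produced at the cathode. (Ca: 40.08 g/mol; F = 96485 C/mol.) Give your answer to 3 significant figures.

0.361 g

Charge passed = 0.864 × 2010 = 1737 C
Moles of electrons = 1737 / 96485 = 0.01800 mol
Ca²⁺ + 2e⁻ → Ca, so n(Ca) = 0.01800 / 2 = 0.009000 mol
m = 0.009000 × 40.08 = 0.361 g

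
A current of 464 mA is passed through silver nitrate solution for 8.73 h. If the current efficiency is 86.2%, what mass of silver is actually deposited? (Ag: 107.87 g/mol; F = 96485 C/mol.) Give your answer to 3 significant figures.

14.1 g

Q = 0.464 × 31428 = 14580 C
n(e⁻) = 14580 / 96485 = 0.1511 mol
Ag⁺ + e⁻ → Ag, so theoretical m(Ag) = 0.1511 × 107.87 = 16.30 g
Actual mass = 86.2% × 16.30 = 14.1 g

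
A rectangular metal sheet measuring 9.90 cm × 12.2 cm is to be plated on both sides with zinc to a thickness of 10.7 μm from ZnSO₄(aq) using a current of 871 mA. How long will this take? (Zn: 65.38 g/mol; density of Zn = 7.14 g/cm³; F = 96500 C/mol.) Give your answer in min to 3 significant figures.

104 min

Plated area = 2 × 9.90 × 12.2 = 241.6 cm²
Volume = 241.6 × 10.7×10⁻⁴ cm = 0.2585 cm³
m(Zn) = 0.2585 × 7.14 = 1.846 g
n(Zn) = 1.846 / 65.38 = 0.02823 mol; n(e⁻) = 2 × 0.02823 = 0.05646 mol
Q = 0.05646 × 96500 = 5448 C
t = 5448 / 0.871 = 6255 s = 104 min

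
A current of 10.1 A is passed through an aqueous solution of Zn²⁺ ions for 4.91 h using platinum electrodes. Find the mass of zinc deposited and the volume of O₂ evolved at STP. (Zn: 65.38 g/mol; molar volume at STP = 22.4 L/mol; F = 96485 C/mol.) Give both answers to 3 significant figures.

Q = 10.1 × 17676 = 1.785×10^5 C; n(e⁻) = 1.785×10^5 / 96485 = 1.850 mol
Cathode: Zn²⁺ + 2e⁻ → Zn → n(Zn) = 1.850/2 = 0.9250 mol → 60.5 g
Anode: 2H₂O → O₂ + 4H⁺ + 4e⁻ → n(O₂) = 1.850/4 = 0.4625 mol → 10.4 L

60.5 g Zn; 10.4 L O₂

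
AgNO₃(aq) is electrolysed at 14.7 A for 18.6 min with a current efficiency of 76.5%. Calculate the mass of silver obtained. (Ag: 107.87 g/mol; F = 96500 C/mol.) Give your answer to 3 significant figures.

14.0 g

Q = 14.7 × 1116 = 16410 C
n(e⁻) = 16410 / 96500 = 0.1701 mol
Ag⁺ + e⁻ → Ag, so theoretical m(Ag) = 0.1701 × 107.87 = 18.35 g
Actual mass = 76.5% × 18.35 = 14.0 g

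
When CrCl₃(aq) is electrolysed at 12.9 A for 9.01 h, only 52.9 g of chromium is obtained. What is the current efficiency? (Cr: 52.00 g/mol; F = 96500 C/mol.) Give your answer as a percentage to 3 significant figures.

Q = 12.9 × 32436 = 4.184×10^5 C
n(e⁻) = 4.184×10^5 / 96500 = 4.336 mol
Cr³⁺ + 3e⁻ → Cr, so theoretical n(Cr) = 1.445 mol → 75.14 g
Efficiency = 52.9 / 75.14 = 0.7040 = 70.4%

70.4%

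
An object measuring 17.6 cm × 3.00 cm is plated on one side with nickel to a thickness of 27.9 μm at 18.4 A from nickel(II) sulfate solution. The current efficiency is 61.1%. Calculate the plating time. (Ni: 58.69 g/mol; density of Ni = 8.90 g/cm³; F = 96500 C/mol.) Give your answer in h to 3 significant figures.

Plated area = 17.6 × 3.00 = 52.80 cm²
Volume = 52.80 × 27.9×10⁻⁴ cm = 0.1473 cm³
m(Ni) = 0.1473 × 8.90 = 1.311 g
n(Ni) = 1.311 / 58.69 = 0.02234 mol; n(e⁻) = 2 × 0.02234 = 0.04468 mol
Q = 0.04468 × 96500 / 0.611 = 7057 C
t = 7057 / 18.4 = 383.5 s = 0.107 h

0.107 h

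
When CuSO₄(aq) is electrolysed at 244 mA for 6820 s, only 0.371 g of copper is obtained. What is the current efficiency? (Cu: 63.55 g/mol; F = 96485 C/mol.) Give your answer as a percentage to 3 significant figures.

Q = 0.244 × 6820 = 1664 C
n(e⁻) = 1664 / 96485 = 0.01725 mol
Cu²⁺ + 2e⁻ → Cu, so theoretical n(Cu) = 0.008625 mol → 0.5481 g
Efficiency = 0.371 / 0.5481 = 0.6769 = 67.7%

67.7%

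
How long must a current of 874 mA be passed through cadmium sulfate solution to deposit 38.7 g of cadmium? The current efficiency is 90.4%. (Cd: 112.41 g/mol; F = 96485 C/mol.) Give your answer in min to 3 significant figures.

n(Cd) = 38.7 / 112.41 = 0.3443 mol
Cd²⁺ + 2e⁻ → Cd, so n(e⁻) = 2 × 0.3443 = 0.6886 mol
Q = 0.6886 × 96485 / 0.904 = 73500 C
t = Q / I = 73500 / 0.874 = 84100 s = 1400 min

1400 min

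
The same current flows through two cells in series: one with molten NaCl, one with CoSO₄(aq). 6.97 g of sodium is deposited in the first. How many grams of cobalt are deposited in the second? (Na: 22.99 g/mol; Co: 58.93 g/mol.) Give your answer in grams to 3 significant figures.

8.93 g

n(Na) = 6.97 / 22.99 = 0.3032 mol
Na⁺ + e⁻ → Na, so n(e⁻) = 0.3032 mol
Since the cells are in series, n(e⁻) in the Co cell is also 0.3032 mol.
Co²⁺ + 2e⁻ → Co, so n(Co) = 0.3032 / 2 = 0.1516 mol
m(Co) = 0.1516 × 58.93 = 8.93 g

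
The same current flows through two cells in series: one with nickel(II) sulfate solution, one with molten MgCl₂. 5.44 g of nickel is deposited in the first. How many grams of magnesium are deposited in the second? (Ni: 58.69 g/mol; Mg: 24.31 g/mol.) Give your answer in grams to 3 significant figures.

n(Ni) = 5.44 / 58.69 = 0.09269 mol
Ni²⁺ + 2e⁻ → Ni, so n(e⁻) = 2 × 0.09269 = 0.1854 mol
In series, the same 0.1854 mol of electrons flows through the second cell.
Mg²⁺ + 2e⁻ → Mg, so n(Mg) = 0.1854 / 2 = 0.09270 mol
m(Mg) = 0.09270 × 24.31 = 2.25 g

2.25 g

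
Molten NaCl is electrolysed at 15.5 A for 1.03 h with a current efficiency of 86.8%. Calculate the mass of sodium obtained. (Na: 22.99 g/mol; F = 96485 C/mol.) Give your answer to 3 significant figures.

Q = 15.5 × 3708 = 57470 C
n(e⁻) = 57470 / 96485 = 0.5956 mol
Na⁺ + e⁻ → Na, so theoretical m(Na) = 0.5956 × 22.99 = 13.69 g
Actual mass = 86.8% × 13.69 = 11.9 g

11.9 g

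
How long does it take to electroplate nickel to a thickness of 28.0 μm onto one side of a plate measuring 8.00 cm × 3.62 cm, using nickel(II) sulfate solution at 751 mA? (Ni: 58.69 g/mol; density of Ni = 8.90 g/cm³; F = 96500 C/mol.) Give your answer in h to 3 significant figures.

0.878 h

Plated area = 8.00 × 3.62 = 28.96 cm²
Volume = 28.96 × 28.0×10⁻⁴ cm = 0.08109 cm³
m(Ni) = 0.08109 × 8.90 = 0.7217 g
n(Ni) = 0.7217 / 58.69 = 0.01230 mol; n(e⁻) = 2 × 0.01230 = 0.02460 mol
Q = 0.02460 × 96500 = 2374 C
t = 2374 / 0.751 = 3161 s = 0.878 h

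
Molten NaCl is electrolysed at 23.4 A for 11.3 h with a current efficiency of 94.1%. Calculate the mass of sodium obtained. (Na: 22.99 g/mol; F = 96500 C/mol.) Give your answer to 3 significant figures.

213 g

Q = 23.4 × 40680 = 9.519×10^5 C
n(e⁻) = 9.519×10^5 / 96500 = 9.864 mol
Na⁺ + e⁻ → Na, so theoretical m(Na) = 9.864 × 22.99 = 226.8 g
Actual mass = 94.1% × 226.8 = 213 g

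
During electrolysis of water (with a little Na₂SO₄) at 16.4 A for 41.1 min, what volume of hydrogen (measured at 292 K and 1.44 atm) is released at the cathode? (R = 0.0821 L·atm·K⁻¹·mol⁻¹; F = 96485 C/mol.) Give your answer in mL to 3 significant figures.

Q = It = 16.4 × 2466 = 40440 C
n(e⁻) = 40440 / 96485 = 0.4191 mol
2H⁺ + 2e⁻ → H₂, so n(H₂) = 0.4191 / 2 = 0.2096 mol
V = nRT/P = 0.2096 × 0.0821 × 292 / 1.44 = 3.489 L
= 3490 mL

3490 mL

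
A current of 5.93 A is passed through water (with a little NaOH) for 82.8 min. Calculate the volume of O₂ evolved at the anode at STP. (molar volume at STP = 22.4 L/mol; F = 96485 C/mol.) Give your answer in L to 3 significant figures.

1.71 L

Q = 5.93 A × 4968 s = 29460 C
n(e⁻) = Q/F = 29460/96485 = 0.3053 mol
2H₂O → O₂ + 4H⁺ + 4e⁻, so n(O₂) = 0.3053 / 4 = 0.07633 mol
V = 0.07633 × 22.4 = 1.710 L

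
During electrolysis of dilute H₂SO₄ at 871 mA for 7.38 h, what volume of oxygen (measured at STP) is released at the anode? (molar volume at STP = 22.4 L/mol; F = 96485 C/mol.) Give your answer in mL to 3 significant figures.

Charge passed = 0.871 × 26568 = 23140 C
n(e⁻) = 23140 / 96485 = 0.2398 mol
2H₂O → O₂ + 4H⁺ + 4e⁻, so n(O₂) = 0.2398 / 4 = 0.05995 mol
V = 0.05995 × 22.4 = 1.343 L
= 1340 mL

1340 mL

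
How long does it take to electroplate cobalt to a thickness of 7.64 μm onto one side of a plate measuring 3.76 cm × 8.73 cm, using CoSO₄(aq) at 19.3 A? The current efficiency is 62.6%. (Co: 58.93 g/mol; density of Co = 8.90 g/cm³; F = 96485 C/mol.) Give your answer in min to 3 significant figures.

Plated area = 3.76 × 8.73 = 32.82 cm²
Volume = 32.82 × 7.64×10⁻⁴ cm = 0.02507 cm³
m(Co) = 0.02507 × 8.90 = 0.2231 g
n(Co) = 0.2231 / 58.93 = 0.003786 mol; n(e⁻) = 2 × 0.003786 = 0.007572 mol
Q = 0.007572 × 96485 / 0.626 = 1167 C
t = 1167 / 19.3 = 60.47 s = 1.01 min

1.01 min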